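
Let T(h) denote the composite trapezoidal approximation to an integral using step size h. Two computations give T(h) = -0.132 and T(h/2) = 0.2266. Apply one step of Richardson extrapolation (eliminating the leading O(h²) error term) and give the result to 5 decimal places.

0.34613

R = (4·T(h/2) − T(h)) / 3 = (4·0.2266 − (-0.132))/3 = (1.0384)/3 = 0.34613.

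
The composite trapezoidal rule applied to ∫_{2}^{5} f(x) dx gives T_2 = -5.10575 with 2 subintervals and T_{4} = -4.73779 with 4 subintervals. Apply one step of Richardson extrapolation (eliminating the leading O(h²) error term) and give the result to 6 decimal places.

R = (4·T_{4} − T_2) / 3 = (4·(-4.73779) − (-5.10575))/3 = (-13.84541)/3 = -4.615137.

-4.615137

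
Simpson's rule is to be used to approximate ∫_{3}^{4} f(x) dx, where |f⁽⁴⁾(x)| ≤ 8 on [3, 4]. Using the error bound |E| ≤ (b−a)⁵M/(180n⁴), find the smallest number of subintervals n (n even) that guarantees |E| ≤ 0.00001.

10

Need 8/(180n⁴) ≤ 0.00001.
n⁴ ≥ 8/(180·0.00001) = 4444.44 ⇒ n ≥ 8.1650, so the smallest even n is 10. (n must be even for Simpson's rule.)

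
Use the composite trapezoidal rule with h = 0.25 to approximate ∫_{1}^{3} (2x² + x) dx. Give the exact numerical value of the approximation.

21.375

h = (3 − 1)/8 = 0.25.
Nodes x₀,…,x₈ = 1, 1.25, 1.5, 1.75, 2, 2.25, 2.5, 2.75, 3.
f(x) = 2x² + x: f₀=3, f₁=4.375, f₂=6, f₃=7.875, f₄=10, f₅=12.375, f₆=15, f₇=17.875, f₈=21.
(h/2)·[f₀ + 2f₁ + 2f₂ + 2f₃ + 2f₄ + 2f₅ + 2f₆ + 2f₇ + f₈] = 0.125·(171) = 21.375.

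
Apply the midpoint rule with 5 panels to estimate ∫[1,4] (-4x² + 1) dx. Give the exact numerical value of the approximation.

h = (4 − 1)/5 = 0.6.
Midpoints m₁,…,m₅ = 1.3, 1.9, 2.5, 3.1, 3.7.
f(m₁)=-5.76, f(m₂)=-13.44, f(m₃)=-24, f(m₄)=-37.44, f(m₅)=-53.76.
h·[f(m₁) + f(m₂) + f(m₃) + f(m₄) + f(m₅)] = 0.6·(-134.4) = -80.64.

-80.64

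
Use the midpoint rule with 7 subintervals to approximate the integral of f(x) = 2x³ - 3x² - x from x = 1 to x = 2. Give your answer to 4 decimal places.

-1.0102

h = (2 − 1)/7 = 0.142857.
Midpoints m₁,…,m₇ = 1.071429, 1.214286, 1.357143, 1.5, 1.642857, 1.785714, 1.928571.
f(m₁)=-2.055394, f(m₂)=-2.056851, f(m₃)=-1.883382, f(m₄)=-1.5, f(m₅)=-0.871720, f(m₆)=0.036443, f(m₇)=1.259475.
h·[f(m₁) + f(m₂) + f(m₃) + f(m₄) + f(m₅) + f(m₆) + f(m₇)] = 0.142857·(-7.071429) = -1.0102.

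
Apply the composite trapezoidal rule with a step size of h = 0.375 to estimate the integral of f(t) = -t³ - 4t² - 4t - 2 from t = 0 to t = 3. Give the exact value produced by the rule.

-80.84765625

h = (3 − 0)/8 = 0.375.
Nodes t₀,…,t₈ = 0, 0.375, 0.75, 1.125, 1.5, 1.875, 2.25, 2.625, 3.
f(t) = -t³ - 4t² - 4t - 2: f₀=-2, f₁=-4.115234375, f₂=-7.671875, f₃=-12.986328125, f₄=-20.375, f₅=-30.154296875, f₆=-42.640625, f₇=-58.150390625, f₈=-77.
(h/2)·[f₀ + 2f₁ + 2f₂ + 2f₃ + 2f₄ + 2f₅ + 2f₆ + 2f₇ + f₈] = 0.1875·(-431.1875) = -80.84765625.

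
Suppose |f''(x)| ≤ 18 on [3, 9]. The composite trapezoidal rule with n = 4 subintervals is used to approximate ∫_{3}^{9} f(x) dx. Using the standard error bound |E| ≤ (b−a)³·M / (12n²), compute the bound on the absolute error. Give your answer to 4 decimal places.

|E| ≤ (6)³·18 / (12·4²) = 3888/192 = 20.2500.

20.2500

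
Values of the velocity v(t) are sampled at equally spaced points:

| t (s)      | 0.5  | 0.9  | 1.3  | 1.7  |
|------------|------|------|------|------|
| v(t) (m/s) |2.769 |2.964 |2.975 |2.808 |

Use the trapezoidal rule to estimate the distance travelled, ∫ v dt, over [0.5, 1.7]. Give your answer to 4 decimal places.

3.4910

h = 0.4, n = 3.
(h/2)·[y₀ + 2y₁ + 2y₂ + y₃] = 0.2·(17.455) = 3.4910.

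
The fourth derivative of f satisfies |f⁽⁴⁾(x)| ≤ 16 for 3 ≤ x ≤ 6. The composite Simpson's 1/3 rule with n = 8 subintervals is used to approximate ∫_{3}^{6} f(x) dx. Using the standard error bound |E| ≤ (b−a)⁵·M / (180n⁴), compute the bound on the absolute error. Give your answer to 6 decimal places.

|E| ≤ (3)⁵·16 / (180·8⁴) = 3888/737280 = 0.005273.

0.005273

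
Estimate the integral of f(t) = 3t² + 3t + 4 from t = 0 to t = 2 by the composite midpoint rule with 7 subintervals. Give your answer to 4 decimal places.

h = (2 − 0)/7 = 0.285714.
Midpoints m₁,…,m₇ = 0.142857, 0.428571, 0.714286, 1, 1.285714, 1.571429, 1.857143.
f(m₁)=4.489796, f(m₂)=5.836735, f(m₃)=7.673469, f(m₄)=10, f(m₅)=12.816327, f(m₆)=16.122449, f(m₇)=19.918367.
h·[f(m₁) + f(m₂) + f(m₃) + f(m₄) + f(m₅) + f(m₆) + f(m₇)] = 0.285714·(76.857143) = 21.9592.

21.9592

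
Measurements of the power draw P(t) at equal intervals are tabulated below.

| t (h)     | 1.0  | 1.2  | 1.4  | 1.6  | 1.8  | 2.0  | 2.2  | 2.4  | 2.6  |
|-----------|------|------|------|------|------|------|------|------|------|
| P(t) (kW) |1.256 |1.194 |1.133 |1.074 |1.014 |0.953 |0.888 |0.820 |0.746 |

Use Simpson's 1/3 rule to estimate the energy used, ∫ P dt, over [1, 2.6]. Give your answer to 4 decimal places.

h = 0.2, n = 8.
(h/3)·[y₀ + 4y₁ + 2y₂ + 4y₃ + 2y₄ + 4y₅ + 2y₆ + 4y₇ + y₈] = 0.066667·(24.236) = 1.6157.

1.6157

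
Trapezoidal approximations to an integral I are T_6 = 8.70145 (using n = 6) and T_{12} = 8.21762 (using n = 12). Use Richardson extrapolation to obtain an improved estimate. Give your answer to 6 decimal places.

8.056343

R = (4·T_{12} − T_6) / 3 = (4·8.21762 − 8.70145)/3 = (24.16903)/3 = 8.056343.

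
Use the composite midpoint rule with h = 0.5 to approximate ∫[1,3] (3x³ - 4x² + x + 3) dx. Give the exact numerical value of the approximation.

34.75

h = (3 − 1)/4 = 0.5.
Midpoints m₁,…,m₄ = 1.25, 1.75, 2.25, 2.75.
f(m₁)=3.859375, f(m₂)=8.578125, f(m₃)=19.171875, f(m₄)=37.890625.
h·[f(m₁) + f(m₂) + f(m₃) + f(m₄)] = 0.5·(69.5) = 34.75.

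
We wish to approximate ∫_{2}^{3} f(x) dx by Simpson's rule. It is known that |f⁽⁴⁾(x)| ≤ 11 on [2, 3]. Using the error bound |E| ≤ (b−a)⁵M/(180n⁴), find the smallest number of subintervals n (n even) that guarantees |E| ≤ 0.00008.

Need 11/(180n⁴) ≤ 0.00008.
n⁴ ≥ 11/(180·0.00008) = 763.889 ⇒ n ≥ 5.2572, so the smallest even n is 6. (n must be even for Simpson's rule.)

6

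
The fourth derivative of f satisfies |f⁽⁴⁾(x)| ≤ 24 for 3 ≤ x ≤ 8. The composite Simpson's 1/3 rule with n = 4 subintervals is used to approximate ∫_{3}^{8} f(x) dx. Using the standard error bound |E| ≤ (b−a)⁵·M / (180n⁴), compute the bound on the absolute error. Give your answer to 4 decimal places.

1.6276

|E| ≤ (5)⁵·24 / (180·4⁴) = 75000/46080 = 1.6276.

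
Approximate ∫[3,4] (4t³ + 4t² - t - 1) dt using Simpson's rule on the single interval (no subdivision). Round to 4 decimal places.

S = (b−a)/6 · [f(3) + 4f(3.5) + f(4)] = 0.166667·[140 + 4·216 + 315] = 219.8333.

219.8333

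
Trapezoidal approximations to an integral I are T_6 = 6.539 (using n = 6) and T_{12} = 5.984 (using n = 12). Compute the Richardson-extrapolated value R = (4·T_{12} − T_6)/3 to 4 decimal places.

R = (4·T_{12} − T_6) / 3 = (4·5.984 − 6.539)/3 = (17.397)/3 = 5.7990.

5.7990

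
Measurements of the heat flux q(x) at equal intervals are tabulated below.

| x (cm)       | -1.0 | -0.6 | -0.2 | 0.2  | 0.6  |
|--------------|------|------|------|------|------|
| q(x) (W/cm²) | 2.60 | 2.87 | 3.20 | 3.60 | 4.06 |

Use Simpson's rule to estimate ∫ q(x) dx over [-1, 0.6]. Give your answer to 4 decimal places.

h = 0.4, n = 4.
(h/3)·[y₀ + 4y₁ + 2y₂ + 4y₃ + y₄] = 0.133333·(38.94) = 5.1920.

5.1920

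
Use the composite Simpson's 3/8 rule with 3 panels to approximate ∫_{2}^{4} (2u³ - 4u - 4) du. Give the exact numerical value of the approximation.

h = (4 − 2)/3 = 0.666667.
Nodes u₀,…,u₃ = 2, 2.666667, 3.333333, 4.
f(u) = 2u³ - 4u - 4: f₀=4, f₁=23.259259, f₂=56.740741, f₃=108.
(3h/8)·[f₀ + 3f₁ + 3f₂ + f₃] = 0.25·(352) = 88.

88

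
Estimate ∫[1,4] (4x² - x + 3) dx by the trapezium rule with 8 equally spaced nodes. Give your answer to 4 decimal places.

85.8673

h = (4 − 1)/7 = 0.428571.
Nodes x₀,…,x₇ = 1, 1.428571, 1.857143, 2.285714, 2.714286, 3.142857, 3.571429, 4.
f(x) = 4x² - x + 3: f₀=6, f₁=9.734694, f₂=14.938776, f₃=21.612245, f₄=29.755102, f₅=39.367347, f₆=50.448980, f₇=63.
(h/2)·[f₀ + 2f₁ + 2f₂ + 2f₃ + 2f₄ + 2f₅ + 2f₆ + f₇] = 0.214286·(400.714286) = 85.8673.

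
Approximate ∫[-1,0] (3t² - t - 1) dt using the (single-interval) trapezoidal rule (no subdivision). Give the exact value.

T = (b−a)/2 · [f(-1) + f(0)] = 0.5·[3 + (-1)] = 1.

1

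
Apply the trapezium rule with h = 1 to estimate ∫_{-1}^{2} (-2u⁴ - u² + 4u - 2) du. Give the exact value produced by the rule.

h = (2 − (-1))/3 = 1.
Nodes u₀,…,u₃ = -1, 0, 1, 2.
f(u) = -2u⁴ - u² + 4u - 2: f₀=-9, f₁=-2, f₂=-1, f₃=-30.
(h/2)·[f₀ + 2f₁ + 2f₂ + f₃] = 0.5·(-45) = -22.5.

-22.5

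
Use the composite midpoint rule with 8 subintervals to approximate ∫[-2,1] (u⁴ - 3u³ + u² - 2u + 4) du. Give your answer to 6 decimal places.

h = (1 − (-2))/8 = 0.375.
Midpoints m₁,…,m₈ = -1.8125, -1.4375, -1.0625, -0.6875, -0.3125, 0.0625, 0.4375, 0.8125.
f(m₁)=39.5654449462890625, f(m₂)=22.1228179931640625, f(m₃)=12.1267242431640625, f(m₄)=7.0459136962890625, f(m₅)=4.8237457275390625, f(m₆)=3.8781890869140625, f(m₇)=3.1018218994140625, f(m₈)=1.8618316650390625.
h·[f(m₁) + f(m₂) + f(m₃) + f(m₄) + f(m₅) + f(m₆) + f(m₇) + f(m₈)] = 0.375·(94.5264892578125) = 35.447433.

35.447433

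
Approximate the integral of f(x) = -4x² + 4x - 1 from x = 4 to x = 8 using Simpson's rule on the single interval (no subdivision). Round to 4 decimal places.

-505.3333

S = (b−a)/6 · [f(4) + 4f(6) + f(8)] = 0.666667·[(-49) + 4·(-121) + (-225)] = -505.3333.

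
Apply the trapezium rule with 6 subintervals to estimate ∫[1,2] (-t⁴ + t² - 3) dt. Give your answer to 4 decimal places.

h = (2 − 1)/6 = 0.166667.
Nodes t₀,…,t₆ = 1, 1.166667, 1.333333, 1.5, 1.666667, 1.833333, 2.
f(t) = -t⁴ + t² - 3: f₀=-3, f₁=-3.491512, f₂=-4.382716, f₃=-5.8125, f₄=-7.938272, f₅=-10.935957, f₆=-15.
(h/2)·[f₀ + 2f₁ + 2f₂ + 2f₃ + 2f₄ + 2f₅ + f₆] = 0.083333·(-83.121914) = -6.9268.

-6.9268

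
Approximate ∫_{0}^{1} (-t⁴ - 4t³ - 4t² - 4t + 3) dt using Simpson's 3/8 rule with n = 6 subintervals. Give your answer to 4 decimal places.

h = (1 − 0)/6 = 0.166667.
Nodes t₀,…,t₆ = 0, 0.166667, 0.333333, 0.5, 0.666667, 0.833333, 1.
f(t) = -t⁴ - 4t³ - 4t² - 4t + 3: f₀=3, f₁=2.202932, f₂=1.061728, f₃=-0.5625, f₄=-2.827160, f₅=-5.908179, f₆=-10.
(3h/8)·[f₀ + 3f₁ + 3f₂ + 2f₃ + 3f₄ + 3f₅ + f₆] = 0.0625·(-24.537037) = -1.5336.

-1.5336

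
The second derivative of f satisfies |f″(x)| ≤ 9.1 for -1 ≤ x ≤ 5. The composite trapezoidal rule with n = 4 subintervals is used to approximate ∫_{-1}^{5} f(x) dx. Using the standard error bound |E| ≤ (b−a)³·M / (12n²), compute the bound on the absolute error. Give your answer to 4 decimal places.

10.2375

|E| ≤ (6)³·9.1 / (12·4²) = 1965.6/192 = 10.2375.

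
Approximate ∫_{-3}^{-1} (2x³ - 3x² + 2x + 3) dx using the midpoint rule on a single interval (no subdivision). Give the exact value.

M = (b−a)·f(-2) = 2·(-29) = -58.

-58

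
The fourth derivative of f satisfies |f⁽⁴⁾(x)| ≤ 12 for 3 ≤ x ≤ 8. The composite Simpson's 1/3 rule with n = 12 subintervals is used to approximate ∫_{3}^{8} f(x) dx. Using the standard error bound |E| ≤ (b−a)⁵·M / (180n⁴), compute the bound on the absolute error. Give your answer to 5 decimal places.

|E| ≤ (5)⁵·12 / (180·12⁴) = 37500/3732480 = 0.01005.

0.01005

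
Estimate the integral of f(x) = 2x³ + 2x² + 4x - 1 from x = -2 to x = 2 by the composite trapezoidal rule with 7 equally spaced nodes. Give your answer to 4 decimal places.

h = (2 − (-2))/6 = 0.666667.
Nodes x₀,…,x₆ = -2, -1.333333, -0.666667, 0, 0.666667, 1.333333, 2.
f(x) = 2x³ + 2x² + 4x - 1: f₀=-17, f₁=-7.518519, f₂=-3.370370, f₃=-1, f₄=3.148148, f₅=12.629630, f₆=31.
(h/2)·[f₀ + 2f₁ + 2f₂ + 2f₃ + 2f₄ + 2f₅ + f₆] = 0.333333·(21.777778) = 7.2593.

7.2593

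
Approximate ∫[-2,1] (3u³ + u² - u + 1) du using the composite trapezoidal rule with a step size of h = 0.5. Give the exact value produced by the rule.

h = (1 − (-2))/6 = 0.5.
Nodes u₀,…,u₆ = -2, -1.5, -1, -0.5, 0, 0.5, 1.
f(u) = 3u³ + u² - u + 1: f₀=-17, f₁=-5.375, f₂=0, f₃=1.375, f₄=1, f₅=1.125, f₆=4.
(h/2)·[f₀ + 2f₁ + 2f₂ + 2f₃ + 2f₄ + 2f₅ + f₆] = 0.25·(-16.75) = -4.1875.

-4.1875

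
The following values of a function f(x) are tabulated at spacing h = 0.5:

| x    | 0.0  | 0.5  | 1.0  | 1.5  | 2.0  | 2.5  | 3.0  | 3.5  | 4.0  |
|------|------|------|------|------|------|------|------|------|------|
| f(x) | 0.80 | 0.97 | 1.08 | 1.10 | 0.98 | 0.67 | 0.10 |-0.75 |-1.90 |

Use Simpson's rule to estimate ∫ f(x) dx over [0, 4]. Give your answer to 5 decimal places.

h = 0.5, n = 8.
(h/3)·[y₀ + 4y₁ + 2y₂ + 4y₃ + 2y₄ + 4y₅ + 2y₆ + 4y₇ + y₈] = 0.166667·(11.18) = 1.86333.

1.86333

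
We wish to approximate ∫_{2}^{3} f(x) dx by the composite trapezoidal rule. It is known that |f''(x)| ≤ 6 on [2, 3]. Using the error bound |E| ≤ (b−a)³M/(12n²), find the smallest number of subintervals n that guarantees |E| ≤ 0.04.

Need 6/(12n²) ≤ 0.04.
n² ≥ 6/(12·0.04) = 12.5 ⇒ n ≥ 3.5355, so the smallest n is 4.

4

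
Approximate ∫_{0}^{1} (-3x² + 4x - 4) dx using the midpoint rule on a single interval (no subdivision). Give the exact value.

M = (b−a)·f(0.5) = 1·(-2.75) = -2.75.

-2.75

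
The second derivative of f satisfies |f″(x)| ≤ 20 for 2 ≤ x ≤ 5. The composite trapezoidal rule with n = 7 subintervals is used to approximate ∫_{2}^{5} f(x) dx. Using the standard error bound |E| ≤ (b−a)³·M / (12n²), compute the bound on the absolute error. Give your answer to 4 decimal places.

|E| ≤ (3)³·20 / (12·7²) = 540/588 = 0.9184.

0.9184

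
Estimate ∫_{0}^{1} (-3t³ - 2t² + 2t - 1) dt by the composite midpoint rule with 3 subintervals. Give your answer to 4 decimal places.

h = (1 − 0)/3 = 0.333333.
Midpoints m₁,…,m₃ = 0.166667, 0.5, 0.833333.
f(m₁)=-0.736111, f(m₂)=-0.875, f(m₃)=-2.458333.
h·[f(m₁) + f(m₂) + f(m₃)] = 0.333333·(-4.069444) = -1.3565.

-1.3565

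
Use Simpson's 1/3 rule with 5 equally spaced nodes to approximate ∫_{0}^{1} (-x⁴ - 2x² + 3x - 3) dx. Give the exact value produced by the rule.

h = (1 − 0)/4 = 0.25.
Nodes x₀,…,x₄ = 0, 0.25, 0.5, 0.75, 1.
f(x) = -x⁴ - 2x² + 3x - 3: f₀=-3, f₁=-2.37890625, f₂=-2.0625, f₃=-2.19140625, f₄=-3.
(h/3)·[f₀ + 4f₁ + 2f₂ + 4f₃ + f₄] = 0.083333·(-28.40625) = -2.3671875.

-2.3671875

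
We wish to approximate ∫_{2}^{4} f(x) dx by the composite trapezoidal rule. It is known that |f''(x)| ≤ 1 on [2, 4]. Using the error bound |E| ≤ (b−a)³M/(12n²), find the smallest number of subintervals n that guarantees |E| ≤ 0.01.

9

Need 8/(12n²) ≤ 0.01.
n² ≥ 8/(12·0.01) = 66.6667 ⇒ n ≥ 8.1650, so the smallest n is 9.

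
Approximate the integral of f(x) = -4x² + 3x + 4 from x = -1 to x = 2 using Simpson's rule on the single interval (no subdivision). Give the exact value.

4.5

S = (b−a)/6 · [f(-1) + 4f(0.5) + f(2)] = 0.5·[(-3) + 4·4.5 + (-6)] = 4.5.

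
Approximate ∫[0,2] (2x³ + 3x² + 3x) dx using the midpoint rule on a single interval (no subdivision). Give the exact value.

16

M = (b−a)·f(1) = 2·(8) = 16.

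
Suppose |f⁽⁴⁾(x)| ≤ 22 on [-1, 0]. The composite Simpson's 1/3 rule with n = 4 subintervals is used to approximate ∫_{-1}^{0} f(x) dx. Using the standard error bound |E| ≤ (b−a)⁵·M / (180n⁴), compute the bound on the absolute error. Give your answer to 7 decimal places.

0.0004774

|E| ≤ (1)⁵·22 / (180·4⁴) = 22/46080 = 0.0004774.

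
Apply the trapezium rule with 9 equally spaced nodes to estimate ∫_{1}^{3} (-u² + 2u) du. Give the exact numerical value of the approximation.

-0.6875

h = (3 − 1)/8 = 0.25.
Nodes u₀,…,u₈ = 1, 1.25, 1.5, 1.75, 2, 2.25, 2.5, 2.75, 3.
f(u) = -u² + 2u: f₀=1, f₁=0.9375, f₂=0.75, f₃=0.4375, f₄=0, f₅=-0.5625, f₆=-1.25, f₇=-2.0625, f₈=-3.
(h/2)·[f₀ + 2f₁ + 2f₂ + 2f₃ + 2f₄ + 2f₅ + 2f₆ + 2f₇ + f₈] = 0.125·(-5.5) = -0.6875.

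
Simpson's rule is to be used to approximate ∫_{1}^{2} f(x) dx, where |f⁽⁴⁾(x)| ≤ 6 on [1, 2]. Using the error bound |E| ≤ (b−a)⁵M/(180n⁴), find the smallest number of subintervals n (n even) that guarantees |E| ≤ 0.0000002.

22

Need 6/(180n⁴) ≤ 0.0000002.
n⁴ ≥ 6/(180·0.0000002) = 166667 ⇒ n ≥ 20.2052, so the smallest even n is 22. (n must be even for Simpson's rule.)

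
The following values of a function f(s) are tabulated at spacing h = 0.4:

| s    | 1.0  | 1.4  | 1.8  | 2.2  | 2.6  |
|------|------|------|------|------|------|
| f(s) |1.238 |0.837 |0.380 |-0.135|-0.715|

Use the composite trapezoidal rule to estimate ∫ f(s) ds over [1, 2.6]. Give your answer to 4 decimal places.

0.5374

h = 0.4, n = 4.
(h/2)·[y₀ + 2y₁ + 2y₂ + 2y₃ + y₄] = 0.2·(2.687) = 0.5374.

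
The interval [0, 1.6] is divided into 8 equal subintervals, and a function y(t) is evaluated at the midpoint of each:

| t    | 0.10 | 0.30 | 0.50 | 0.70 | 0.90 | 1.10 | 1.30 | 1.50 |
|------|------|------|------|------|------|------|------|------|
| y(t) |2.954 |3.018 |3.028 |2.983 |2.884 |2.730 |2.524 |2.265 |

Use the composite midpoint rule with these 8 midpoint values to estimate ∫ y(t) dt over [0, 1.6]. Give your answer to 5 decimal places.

h = 0.2, n = 8.
h·[y(m₁) + y(m₂) + y(m₃) + y(m₄) + y(m₅) + y(m₆) + y(m₇) + y(m₈)] = 0.2·(22.386) = 4.47720.

4.47720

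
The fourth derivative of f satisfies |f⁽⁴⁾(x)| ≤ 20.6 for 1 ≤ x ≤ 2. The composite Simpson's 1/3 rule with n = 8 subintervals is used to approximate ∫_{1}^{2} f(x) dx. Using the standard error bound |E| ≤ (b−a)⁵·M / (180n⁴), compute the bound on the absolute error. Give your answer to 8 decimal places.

0.00002794

|E| ≤ (1)⁵·20.6 / (180·8⁴) = 20.6/737280 = 0.00002794.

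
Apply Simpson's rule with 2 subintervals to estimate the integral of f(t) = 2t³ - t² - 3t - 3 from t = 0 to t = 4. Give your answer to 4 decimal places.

h = (4 − 0)/2 = 2.
Nodes t₀,…,t₂ = 0, 2, 4.
f(t) = 2t³ - t² - 3t - 3: f₀=-3, f₁=3, f₂=97.
(h/3)·[f₀ + 4f₁ + f₂] = 0.666667·(106) = 70.6667.

70.6667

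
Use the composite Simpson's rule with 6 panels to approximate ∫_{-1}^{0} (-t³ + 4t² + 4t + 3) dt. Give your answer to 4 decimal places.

h = (0 − (-1))/6 = 0.166667.
Nodes t₀,…,t₆ = -1, -0.833333, -0.666667, -0.5, -0.333333, -0.166667, 0.
f(t) = -t³ + 4t² + 4t + 3: f₀=4, f₁=3.023148, f₂=2.407407, f₃=2.125, f₄=2.148148, f₅=2.449074, f₆=3.
(h/3)·[f₀ + 4f₁ + 2f₂ + 4f₃ + 2f₄ + 4f₅ + f₆] = 0.055556·(46.5) = 2.5833.

2.5833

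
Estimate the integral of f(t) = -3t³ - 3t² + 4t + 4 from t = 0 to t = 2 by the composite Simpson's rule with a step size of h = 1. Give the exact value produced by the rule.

h = (2 − 0)/2 = 1.
Nodes t₀,…,t₂ = 0, 1, 2.
f(t) = -3t³ - 3t² + 4t + 4: f₀=4, f₁=2, f₂=-24.
(h/3)·[f₀ + 4f₁ + f₂] = 0.333333·(-12) = -4.

-4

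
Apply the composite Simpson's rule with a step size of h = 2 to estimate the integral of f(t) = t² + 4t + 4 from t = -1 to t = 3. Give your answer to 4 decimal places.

41.3333

h = (3 − (-1))/2 = 2.
Nodes t₀,…,t₂ = -1, 1, 3.
f(t) = t² + 4t + 4: f₀=1, f₁=9, f₂=25.
(h/3)·[f₀ + 4f₁ + f₂] = 0.666667·(62) = 41.3333.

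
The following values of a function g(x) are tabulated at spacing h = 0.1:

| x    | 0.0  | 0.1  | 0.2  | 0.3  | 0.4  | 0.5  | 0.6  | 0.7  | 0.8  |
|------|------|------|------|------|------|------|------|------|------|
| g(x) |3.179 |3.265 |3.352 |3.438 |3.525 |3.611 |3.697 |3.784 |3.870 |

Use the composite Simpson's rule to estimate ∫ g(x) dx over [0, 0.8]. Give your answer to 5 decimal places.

2.81963

h = 0.1, n = 8.
(h/3)·[y₀ + 4y₁ + 2y₂ + 4y₃ + 2y₄ + 4y₅ + 2y₆ + 4y₇ + y₈] = 0.033333·(84.589) = 2.81963.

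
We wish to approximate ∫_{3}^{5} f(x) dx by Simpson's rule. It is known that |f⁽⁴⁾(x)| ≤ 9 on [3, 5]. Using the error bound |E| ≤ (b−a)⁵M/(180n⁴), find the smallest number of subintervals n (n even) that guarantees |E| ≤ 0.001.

8

Need 288/(180n⁴) ≤ 0.001.
n⁴ ≥ 288/(180·0.001) = 1600 ⇒ n ≥ 6.3246, so the smallest even n is 8. (n must be even for Simpson's rule.)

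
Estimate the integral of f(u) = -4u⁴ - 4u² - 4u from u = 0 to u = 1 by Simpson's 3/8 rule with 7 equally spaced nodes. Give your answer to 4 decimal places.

-4.1343

h = (1 − 0)/6 = 0.166667.
Nodes u₀,…,u₆ = 0, 0.166667, 0.333333, 0.5, 0.666667, 0.833333, 1.
f(u) = -4u⁴ - 4u² - 4u: f₀=0, f₁=-0.780864, f₂=-1.827160, f₃=-3.25, f₄=-5.234568, f₅=-8.040123, f₆=-12.
(3h/8)·[f₀ + 3f₁ + 3f₂ + 2f₃ + 3f₄ + 3f₅ + f₆] = 0.0625·(-66.148148) = -4.1343.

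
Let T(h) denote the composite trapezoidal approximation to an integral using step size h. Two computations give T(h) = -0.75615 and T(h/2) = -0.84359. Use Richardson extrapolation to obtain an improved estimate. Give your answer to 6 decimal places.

-0.872737

R = (4·T(h/2) − T(h)) / 3 = (4·(-0.84359) − (-0.75615))/3 = (-2.61821)/3 = -0.872737.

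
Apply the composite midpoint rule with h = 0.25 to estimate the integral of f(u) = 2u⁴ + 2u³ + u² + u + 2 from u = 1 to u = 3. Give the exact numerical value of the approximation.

h = (3 − 1)/8 = 0.25.
Midpoints m₁,…,m₈ = 1.125, 1.375, 1.625, 1.875, 2.125, 2.375, 2.625, 2.875.
f(m₁)=10.44189453125, f(m₂)=17.61376953125, f(m₃)=28.79345703125, f(m₄)=45.29345703125, f(m₅)=68.61376953125, f(m₆)=100.44189453125, f(m₇)=142.65283203125, f(m₈)=197.30908203125.
h·[f(m₁) + f(m₂) + f(m₃) + f(m₄) + f(m₅) + f(m₆) + f(m₇) + f(m₈)] = 0.25·(611.16015625) = 152.7900390625.

152.7900390625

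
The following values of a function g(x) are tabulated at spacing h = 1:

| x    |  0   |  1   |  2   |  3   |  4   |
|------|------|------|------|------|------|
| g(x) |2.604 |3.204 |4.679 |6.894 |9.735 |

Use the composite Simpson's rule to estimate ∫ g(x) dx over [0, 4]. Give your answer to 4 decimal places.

20.6963

h = 1, n = 4.
(h/3)·[y₀ + 4y₁ + 2y₂ + 4y₃ + y₄] = 0.333333·(62.089) = 20.6963.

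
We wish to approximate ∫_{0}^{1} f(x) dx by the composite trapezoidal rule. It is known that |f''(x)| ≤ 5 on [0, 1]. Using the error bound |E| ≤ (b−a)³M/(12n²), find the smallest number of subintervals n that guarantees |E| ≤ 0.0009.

Need 5/(12n²) ≤ 0.0009.
n² ≥ 5/(12·0.0009) = 462.963 ⇒ n ≥ 21.5166, so the smallest n is 22.

22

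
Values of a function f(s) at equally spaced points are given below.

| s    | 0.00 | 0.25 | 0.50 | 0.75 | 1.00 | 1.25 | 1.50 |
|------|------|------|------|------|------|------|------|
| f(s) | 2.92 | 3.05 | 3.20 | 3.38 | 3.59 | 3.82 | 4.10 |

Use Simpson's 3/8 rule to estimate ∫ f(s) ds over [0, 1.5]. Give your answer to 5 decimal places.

h = 0.25, n = 6.
(3h/8)·[y₀ + 3y₁ + 3y₂ + 2y₃ + 3y₄ + 3y₅ + y₆] = 0.09375·(54.76) = 5.13375.

5.13375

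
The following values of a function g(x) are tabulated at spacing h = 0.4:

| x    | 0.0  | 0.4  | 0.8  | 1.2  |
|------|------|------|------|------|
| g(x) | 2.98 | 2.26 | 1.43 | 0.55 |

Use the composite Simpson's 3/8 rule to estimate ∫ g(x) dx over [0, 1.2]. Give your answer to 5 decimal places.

h = 0.4, n = 3.
(3h/8)·[y₀ + 3y₁ + 3y₂ + y₃] = 0.15·(14.60) = 2.19000.

2.19000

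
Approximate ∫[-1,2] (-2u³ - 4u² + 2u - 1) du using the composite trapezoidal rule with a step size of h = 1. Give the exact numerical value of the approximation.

-23

h = (2 − (-1))/3 = 1.
Nodes u₀,…,u₃ = -1, 0, 1, 2.
f(u) = -2u³ - 4u² + 2u - 1: f₀=-5, f₁=-1, f₂=-5, f₃=-29.
(h/2)·[f₀ + 2f₁ + 2f₂ + f₃] = 0.5·(-46) = -23.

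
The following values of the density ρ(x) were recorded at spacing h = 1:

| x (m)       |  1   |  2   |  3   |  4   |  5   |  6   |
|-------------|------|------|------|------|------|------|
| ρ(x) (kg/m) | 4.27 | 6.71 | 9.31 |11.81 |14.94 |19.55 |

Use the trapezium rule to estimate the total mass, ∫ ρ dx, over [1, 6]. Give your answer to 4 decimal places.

h = 1, n = 5.
(h/2)·[y₀ + 2y₁ + 2y₂ + 2y₃ + 2y₄ + y₅] = 0.5·(109.36) = 54.6800.

54.6800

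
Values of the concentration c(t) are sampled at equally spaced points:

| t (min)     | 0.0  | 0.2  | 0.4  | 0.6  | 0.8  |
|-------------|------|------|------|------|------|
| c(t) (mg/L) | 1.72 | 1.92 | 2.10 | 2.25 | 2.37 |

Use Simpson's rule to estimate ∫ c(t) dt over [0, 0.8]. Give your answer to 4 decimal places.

h = 0.2, n = 4.
(h/3)·[y₀ + 4y₁ + 2y₂ + 4y₃ + y₄] = 0.066667·(24.97) = 1.6647.

1.6647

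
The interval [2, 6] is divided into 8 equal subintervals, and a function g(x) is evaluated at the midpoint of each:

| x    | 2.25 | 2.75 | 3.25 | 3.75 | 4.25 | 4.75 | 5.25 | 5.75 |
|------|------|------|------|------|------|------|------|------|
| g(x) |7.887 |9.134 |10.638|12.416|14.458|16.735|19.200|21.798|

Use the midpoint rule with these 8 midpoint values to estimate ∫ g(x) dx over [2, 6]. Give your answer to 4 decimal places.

56.1330

h = 0.5, n = 8.
h·[y(m₁) + y(m₂) + y(m₃) + y(m₄) + y(m₅) + y(m₆) + y(m₇) + y(m₈)] = 0.5·(112.266) = 56.1330.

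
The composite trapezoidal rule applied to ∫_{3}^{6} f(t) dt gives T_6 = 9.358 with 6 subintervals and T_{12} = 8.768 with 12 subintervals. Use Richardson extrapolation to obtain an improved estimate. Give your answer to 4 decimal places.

8.5713

R = (4·T_{12} − T_6) / 3 = (4·8.768 − 9.358)/3 = (25.714)/3 = 8.5713.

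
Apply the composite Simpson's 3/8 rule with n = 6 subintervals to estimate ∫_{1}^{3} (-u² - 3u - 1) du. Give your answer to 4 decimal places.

h = (3 − 1)/6 = 0.333333.
Nodes u₀,…,u₆ = 1, 1.333333, 1.666667, 2, 2.333333, 2.666667, 3.
f(u) = -u² - 3u - 1: f₀=-5, f₁=-6.777778, f₂=-8.777778, f₃=-11, f₄=-13.444444, f₅=-16.111111, f₆=-19.
(3h/8)·[f₀ + 3f₁ + 3f₂ + 2f₃ + 3f₄ + 3f₅ + f₆] = 0.125·(-181.333333) = -22.6667.

-22.6667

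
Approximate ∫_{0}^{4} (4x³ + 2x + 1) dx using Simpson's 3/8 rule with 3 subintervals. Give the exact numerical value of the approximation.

276

h = (4 − 0)/3 = 1.333333.
Nodes x₀,…,x₃ = 0, 1.333333, 2.666667, 4.
f(x) = 4x³ + 2x + 1: f₀=1, f₁=13.148148, f₂=82.185185, f₃=265.
(3h/8)·[f₀ + 3f₁ + 3f₂ + f₃] = 0.5·(552) = 276.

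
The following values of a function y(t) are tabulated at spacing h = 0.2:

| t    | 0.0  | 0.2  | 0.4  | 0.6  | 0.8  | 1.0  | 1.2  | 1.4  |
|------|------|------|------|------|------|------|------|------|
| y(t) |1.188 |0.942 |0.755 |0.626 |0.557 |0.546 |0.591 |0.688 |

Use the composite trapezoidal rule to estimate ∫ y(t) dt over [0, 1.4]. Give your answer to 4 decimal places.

h = 0.2, n = 7.
(h/2)·[y₀ + 2y₁ + 2y₂ + 2y₃ + 2y₄ + 2y₅ + 2y₆ + y₇] = 0.1·(9.910) = 0.9910.

0.9910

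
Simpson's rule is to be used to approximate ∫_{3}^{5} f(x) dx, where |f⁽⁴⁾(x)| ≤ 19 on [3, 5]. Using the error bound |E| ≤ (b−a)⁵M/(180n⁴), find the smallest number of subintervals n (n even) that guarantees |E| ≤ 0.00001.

26

Need 608/(180n⁴) ≤ 0.00001.
n⁴ ≥ 608/(180·0.00001) = 337778 ⇒ n ≥ 24.1078, so the smallest even n is 26. (n must be even for Simpson's rule.)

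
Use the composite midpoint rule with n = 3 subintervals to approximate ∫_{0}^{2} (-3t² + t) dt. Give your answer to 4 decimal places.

-5.7778

h = (2 − 0)/3 = 0.666667.
Midpoints m₁,…,m₃ = 0.333333, 1, 1.666667.
f(m₁)=0, f(m₂)=-2, f(m₃)=-6.666667.
h·[f(m₁) + f(m₂) + f(m₃)] = 0.666667·(-8.666667) = -5.7778.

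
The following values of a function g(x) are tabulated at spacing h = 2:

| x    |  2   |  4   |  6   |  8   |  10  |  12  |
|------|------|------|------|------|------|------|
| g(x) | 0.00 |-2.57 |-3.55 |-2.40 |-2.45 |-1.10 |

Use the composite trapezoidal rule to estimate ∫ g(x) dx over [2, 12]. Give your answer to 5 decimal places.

h = 2, n = 5.
(h/2)·[y₀ + 2y₁ + 2y₂ + 2y₃ + 2y₄ + y₅] = 1·(-23.04) = -23.04000.

-23.04000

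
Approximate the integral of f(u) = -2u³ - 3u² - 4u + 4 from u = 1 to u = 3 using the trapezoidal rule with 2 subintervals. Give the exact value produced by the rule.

-79

h = (3 − 1)/2 = 1.
Nodes u₀,…,u₂ = 1, 2, 3.
f(u) = -2u³ - 3u² - 4u + 4: f₀=-5, f₁=-32, f₂=-89.
(h/2)·[f₀ + 2f₁ + f₂] = 0.5·(-158) = -79.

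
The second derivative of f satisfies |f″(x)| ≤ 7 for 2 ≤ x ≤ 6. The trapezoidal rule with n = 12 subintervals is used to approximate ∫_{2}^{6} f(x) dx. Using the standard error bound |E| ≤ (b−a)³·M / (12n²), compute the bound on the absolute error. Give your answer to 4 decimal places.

0.2593

|E| ≤ (4)³·7 / (12·12²) = 448/1728 = 0.2593.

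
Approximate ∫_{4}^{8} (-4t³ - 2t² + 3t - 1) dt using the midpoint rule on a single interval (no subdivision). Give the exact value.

-3676

M = (b−a)·f(6) = 4·(-919) = -3676.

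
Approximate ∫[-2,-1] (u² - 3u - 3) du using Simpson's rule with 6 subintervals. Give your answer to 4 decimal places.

h = (-1 − (-2))/6 = 0.166667.
Nodes u₀,…,u₆ = -2, -1.833333, -1.666667, -1.5, -1.333333, -1.166667, -1.
f(u) = u² - 3u - 3: f₀=7, f₁=5.861111, f₂=4.777778, f₃=3.75, f₄=2.777778, f₅=1.861111, f₆=1.
(h/3)·[f₀ + 4f₁ + 2f₂ + 4f₃ + 2f₄ + 4f₅ + f₆] = 0.055556·(69) = 3.8333.

3.8333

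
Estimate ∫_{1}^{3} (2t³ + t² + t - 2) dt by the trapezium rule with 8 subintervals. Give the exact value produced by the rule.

48.9375

h = (3 − 1)/8 = 0.25.
Nodes t₀,…,t₈ = 1, 1.25, 1.5, 1.75, 2, 2.25, 2.5, 2.75, 3.
f(t) = 2t³ + t² + t - 2: f₀=2, f₁=4.71875, f₂=8.5, f₃=13.53125, f₄=20, f₅=28.09375, f₆=38, f₇=49.90625, f₈=64.
(h/2)·[f₀ + 2f₁ + 2f₂ + 2f₃ + 2f₄ + 2f₅ + 2f₆ + 2f₇ + f₈] = 0.125·(391.5) = 48.9375.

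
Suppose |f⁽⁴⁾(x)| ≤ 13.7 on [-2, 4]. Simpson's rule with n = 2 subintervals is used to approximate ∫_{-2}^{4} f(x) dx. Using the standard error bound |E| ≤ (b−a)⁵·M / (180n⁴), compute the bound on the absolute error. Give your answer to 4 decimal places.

36.9900

|E| ≤ (6)⁵·13.7 / (180·2⁴) = 106531.2/2880 = 36.9900.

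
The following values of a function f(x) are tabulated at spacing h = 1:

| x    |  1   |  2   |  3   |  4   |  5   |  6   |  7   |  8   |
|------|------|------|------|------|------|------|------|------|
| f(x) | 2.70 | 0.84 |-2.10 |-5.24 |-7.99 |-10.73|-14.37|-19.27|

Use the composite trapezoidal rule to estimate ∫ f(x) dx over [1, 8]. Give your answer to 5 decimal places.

-47.87500

h = 1, n = 7.
(h/2)·[y₀ + 2y₁ + 2y₂ + 2y₃ + 2y₄ + 2y₅ + 2y₆ + y₇] = 0.5·(-95.75) = -47.87500.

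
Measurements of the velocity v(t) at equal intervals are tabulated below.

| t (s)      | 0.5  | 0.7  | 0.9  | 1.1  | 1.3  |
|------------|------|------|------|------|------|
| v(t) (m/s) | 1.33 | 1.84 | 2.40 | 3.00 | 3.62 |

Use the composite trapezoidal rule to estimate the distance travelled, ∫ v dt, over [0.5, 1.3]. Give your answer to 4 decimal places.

h = 0.2, n = 4.
(h/2)·[y₀ + 2y₁ + 2y₂ + 2y₃ + y₄] = 0.1·(19.43) = 1.9430.

1.9430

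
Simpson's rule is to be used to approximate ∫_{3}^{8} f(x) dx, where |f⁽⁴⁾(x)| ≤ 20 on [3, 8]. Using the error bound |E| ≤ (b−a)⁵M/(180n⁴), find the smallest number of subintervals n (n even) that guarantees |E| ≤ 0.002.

22

Need 62500/(180n⁴) ≤ 0.002.
n⁴ ≥ 62500/(180·0.002) = 173611 ⇒ n ≥ 20.4124, so the smallest even n is 22. (n must be even for Simpson's rule.)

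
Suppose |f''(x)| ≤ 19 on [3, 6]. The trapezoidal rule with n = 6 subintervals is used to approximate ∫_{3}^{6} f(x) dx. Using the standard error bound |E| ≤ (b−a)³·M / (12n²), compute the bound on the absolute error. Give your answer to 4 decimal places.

1.1875

|E| ≤ (3)³·19 / (12·6²) = 513/432 = 1.1875.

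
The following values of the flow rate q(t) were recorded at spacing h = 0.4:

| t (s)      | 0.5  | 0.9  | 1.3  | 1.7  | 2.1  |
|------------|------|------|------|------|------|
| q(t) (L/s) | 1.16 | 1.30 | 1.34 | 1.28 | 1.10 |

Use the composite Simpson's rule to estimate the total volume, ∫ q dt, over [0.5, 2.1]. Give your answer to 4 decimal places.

h = 0.4, n = 4.
(h/3)·[y₀ + 4y₁ + 2y₂ + 4y₃ + y₄] = 0.133333·(15.26) = 2.0347.

2.0347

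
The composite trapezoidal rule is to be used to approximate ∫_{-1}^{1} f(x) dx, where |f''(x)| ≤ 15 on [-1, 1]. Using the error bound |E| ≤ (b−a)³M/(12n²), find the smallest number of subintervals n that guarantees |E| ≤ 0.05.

Need 120/(12n²) ≤ 0.05.
n² ≥ 120/(12·0.05) = 200 ⇒ n ≥ 14.1421, so the smallest n is 15.

15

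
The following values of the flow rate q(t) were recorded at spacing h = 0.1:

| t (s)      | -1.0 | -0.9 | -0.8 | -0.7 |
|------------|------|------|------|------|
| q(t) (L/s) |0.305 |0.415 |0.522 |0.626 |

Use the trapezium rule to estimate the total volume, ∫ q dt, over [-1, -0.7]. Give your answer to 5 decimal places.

0.14025

h = 0.1, n = 3.
(h/2)·[y₀ + 2y₁ + 2y₂ + y₃] = 0.05·(2.805) = 0.14025.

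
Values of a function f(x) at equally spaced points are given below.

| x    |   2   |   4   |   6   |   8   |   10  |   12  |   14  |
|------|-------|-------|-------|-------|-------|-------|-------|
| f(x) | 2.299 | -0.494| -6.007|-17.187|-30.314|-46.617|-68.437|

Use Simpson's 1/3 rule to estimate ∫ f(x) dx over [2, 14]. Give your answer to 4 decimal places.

-263.9813

h = 2, n = 6.
(h/3)·[y₀ + 4y₁ + 2y₂ + 4y₃ + 2y₄ + 4y₅ + y₆] = 0.666667·(-395.972) = -263.9813.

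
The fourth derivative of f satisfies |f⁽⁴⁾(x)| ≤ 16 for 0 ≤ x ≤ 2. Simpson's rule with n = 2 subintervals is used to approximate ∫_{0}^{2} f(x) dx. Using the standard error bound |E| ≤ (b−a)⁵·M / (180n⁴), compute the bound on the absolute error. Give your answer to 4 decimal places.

|E| ≤ (2)⁵·16 / (180·2⁴) = 512/2880 = 0.1778.

0.1778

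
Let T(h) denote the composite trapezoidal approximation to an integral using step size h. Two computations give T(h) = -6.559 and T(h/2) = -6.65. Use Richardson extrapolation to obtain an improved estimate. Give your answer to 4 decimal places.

-6.6803

R = (4·T(h/2) − T(h)) / 3 = (4·(-6.65) − (-6.559))/3 = (-20.041)/3 = -6.6803.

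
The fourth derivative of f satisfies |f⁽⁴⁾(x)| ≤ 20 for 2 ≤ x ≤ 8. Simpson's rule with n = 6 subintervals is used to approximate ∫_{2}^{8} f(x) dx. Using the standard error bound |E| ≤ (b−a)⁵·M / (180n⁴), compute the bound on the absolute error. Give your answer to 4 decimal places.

0.6667

|E| ≤ (6)⁵·20 / (180·6⁴) = 155520/233280 = 0.6667.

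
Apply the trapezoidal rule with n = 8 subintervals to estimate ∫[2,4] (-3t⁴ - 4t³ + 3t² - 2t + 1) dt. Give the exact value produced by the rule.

h = (4 − 2)/8 = 0.25.
Nodes t₀,…,t₈ = 2, 2.25, 2.5, 2.75, 3, 3.25, 3.5, 3.75, 4.
f(t) = -3t⁴ - 4t³ + 3t² - 2t + 1: f₀=-71, f₁=-110.76171875, f₂=-164.9375, f₃=-236.57421875, f₄=-329, f₅=-445.82421875, f₆=-590.9375, f₇=-768.51171875, f₈=-983.
(h/2)·[f₀ + 2f₁ + 2f₂ + 2f₃ + 2f₄ + 2f₅ + 2f₆ + 2f₇ + f₈] = 0.125·(-6347.09375) = -793.38671875.

-793.38671875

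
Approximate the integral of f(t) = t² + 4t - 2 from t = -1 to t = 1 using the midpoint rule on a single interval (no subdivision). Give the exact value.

-4

M = (b−a)·f(0) = 2·(-2) = -4.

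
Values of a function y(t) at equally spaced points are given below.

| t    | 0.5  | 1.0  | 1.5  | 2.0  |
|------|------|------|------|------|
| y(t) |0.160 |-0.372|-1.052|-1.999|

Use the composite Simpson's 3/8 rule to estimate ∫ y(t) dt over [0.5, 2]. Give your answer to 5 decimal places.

-1.14581

h = 0.5, n = 3.
(3h/8)·[y₀ + 3y₁ + 3y₂ + y₃] = 0.1875·(-6.111) = -1.14581.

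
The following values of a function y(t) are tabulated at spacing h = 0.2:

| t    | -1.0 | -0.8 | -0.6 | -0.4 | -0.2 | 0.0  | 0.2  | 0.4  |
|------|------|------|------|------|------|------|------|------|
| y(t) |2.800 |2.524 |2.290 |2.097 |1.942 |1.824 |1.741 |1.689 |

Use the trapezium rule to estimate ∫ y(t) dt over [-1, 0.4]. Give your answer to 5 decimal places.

h = 0.2, n = 7.
(h/2)·[y₀ + 2y₁ + 2y₂ + 2y₃ + 2y₄ + 2y₅ + 2y₆ + y₇] = 0.1·(29.325) = 2.93250.

2.93250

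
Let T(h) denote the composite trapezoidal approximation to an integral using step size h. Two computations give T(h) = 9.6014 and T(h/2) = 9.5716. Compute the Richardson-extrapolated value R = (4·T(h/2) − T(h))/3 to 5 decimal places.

R = (4·T(h/2) − T(h)) / 3 = (4·9.5716 − 9.6014)/3 = (28.6850)/3 = 9.56167.

9.56167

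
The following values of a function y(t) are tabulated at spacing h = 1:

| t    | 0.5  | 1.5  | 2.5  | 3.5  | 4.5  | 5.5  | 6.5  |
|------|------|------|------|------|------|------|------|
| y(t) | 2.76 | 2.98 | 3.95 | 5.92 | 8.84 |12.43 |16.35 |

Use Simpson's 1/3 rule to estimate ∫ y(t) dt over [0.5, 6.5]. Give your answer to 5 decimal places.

43.33667

h = 1, n = 6.
(h/3)·[y₀ + 4y₁ + 2y₂ + 4y₃ + 2y₄ + 4y₅ + y₆] = 0.333333·(130.01) = 43.33667.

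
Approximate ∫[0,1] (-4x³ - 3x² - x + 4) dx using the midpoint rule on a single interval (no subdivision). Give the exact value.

M = (b−a)·f(0.5) = 1·(2.25) = 2.25.

2.25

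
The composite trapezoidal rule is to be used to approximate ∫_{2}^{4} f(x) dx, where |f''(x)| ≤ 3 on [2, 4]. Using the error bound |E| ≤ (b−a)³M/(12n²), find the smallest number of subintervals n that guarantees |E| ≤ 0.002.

32

Need 24/(12n²) ≤ 0.002.
n² ≥ 24/(12·0.002) = 1000 ⇒ n ≥ 31.6228, so the smallest n is 32.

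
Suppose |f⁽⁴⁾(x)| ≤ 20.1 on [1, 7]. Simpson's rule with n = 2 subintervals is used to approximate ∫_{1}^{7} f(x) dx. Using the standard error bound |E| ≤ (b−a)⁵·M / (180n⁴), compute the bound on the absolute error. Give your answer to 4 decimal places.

|E| ≤ (6)⁵·20.1 / (180·2⁴) = 156297.6/2880 = 54.2700.

54.2700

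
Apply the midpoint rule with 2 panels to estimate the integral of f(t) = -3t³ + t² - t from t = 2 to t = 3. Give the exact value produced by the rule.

h = (3 − 2)/2 = 0.5.
Midpoints m₁,…,m₂ = 2.25, 2.75.
f(m₁)=-31.359375, f(m₂)=-57.578125.
h·[f(m₁) + f(m₂)] = 0.5·(-88.9375) = -44.46875.

-44.46875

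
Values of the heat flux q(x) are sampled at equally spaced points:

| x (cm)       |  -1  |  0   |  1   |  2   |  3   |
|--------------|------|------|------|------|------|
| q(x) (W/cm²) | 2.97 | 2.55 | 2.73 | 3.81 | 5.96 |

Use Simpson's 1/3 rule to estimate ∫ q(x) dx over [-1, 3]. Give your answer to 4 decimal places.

h = 1, n = 4.
(h/3)·[y₀ + 4y₁ + 2y₂ + 4y₃ + y₄] = 0.333333·(39.83) = 13.2767.

13.2767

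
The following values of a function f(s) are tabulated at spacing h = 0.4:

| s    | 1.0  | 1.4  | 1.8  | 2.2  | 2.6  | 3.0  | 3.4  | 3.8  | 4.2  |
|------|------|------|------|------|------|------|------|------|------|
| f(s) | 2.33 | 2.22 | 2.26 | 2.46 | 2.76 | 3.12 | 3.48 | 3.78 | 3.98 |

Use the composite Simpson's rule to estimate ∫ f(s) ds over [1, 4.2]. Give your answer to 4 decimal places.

9.2840

h = 0.4, n = 8.
(h/3)·[y₀ + 4y₁ + 2y₂ + 4y₃ + 2y₄ + 4y₅ + 2y₆ + 4y₇ + y₈] = 0.133333·(69.63) = 9.2840.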